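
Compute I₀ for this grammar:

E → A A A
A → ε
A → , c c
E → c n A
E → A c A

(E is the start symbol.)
{ [A → . , c c], [A → .], [E → . A A A], [E → . A c A], [E → . c n A], [E' → . E] }

First, augment the grammar with E' → E
I₀ = CLOSURE({ [E' → . E] }):
  [E' → . E] has the dot before E: add [E → . A A A], [E → . c n A], [E → . A c A]
  [E → . A A A] has the dot before A: add [A → .], [A → . , c c]
No further items can be added.

I₀ = { [A → . , c c], [A → .], [E → . A A A], [E → . A c A], [E → . c n A], [E' → . E] }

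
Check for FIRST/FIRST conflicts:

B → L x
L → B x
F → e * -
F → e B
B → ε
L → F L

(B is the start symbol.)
FIRST sets of the non-terminals at (or reachable through a nullable prefix from) the front of some alternative:
  FIRST(L) = { 'e', 'x' }
  FIRST(B) = { 'e', 'x', ε }
  FIRST(F) = { 'e' }

Productions for B:
  B → L x: FIRST = { 'e', 'x' }
  B → ε: FIRST = { ε }
Productions for L:
  L → B x: FIRST = { 'e', 'x' }
  L → F L: FIRST = { 'e' }
Productions for F:
  F → e * -: FIRST = { 'e' }
  F → e B: FIRST = { 'e' }

Conflict for L: L → B x and L → F L
  Overlap: { 'e' }
Conflict for F: F → e * - and F → e B
  Overlap: { 'e' }

Answer: Yes. L → B x / L → F L on { 'e' }; F → e '*' '-' / F → e B on { 'e' }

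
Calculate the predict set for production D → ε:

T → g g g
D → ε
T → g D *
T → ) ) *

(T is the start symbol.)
{ '*' }

PREDICT(D → ε) = (FIRST(RHS) \ {ε}) ∪ (FOLLOW(D) if ε ∈ FIRST(RHS), i.e. RHS ⇒* ε)
The right-hand side is ε (FIRST(ε) = { ε }), so the predict set is FOLLOW(D) = { '*' }
PREDICT(D → ε) = { '*' }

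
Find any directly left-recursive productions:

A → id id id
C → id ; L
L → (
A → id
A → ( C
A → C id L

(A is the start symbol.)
Direct left recursion occurs when N → N α for some non-terminal N (the right-hand side begins with the left-hand side itself).

A → id id id: starts with id
C → id ; L: starts with id
L → (: starts with '('
A → id: starts with id
A → ( C: starts with '('
A → C id L: starts with C

No direct left recursion found.

Answer: No direct left recursion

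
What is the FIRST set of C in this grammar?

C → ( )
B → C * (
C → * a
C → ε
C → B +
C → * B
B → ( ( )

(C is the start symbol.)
FIRST sets of the other non-terminals involved (by the same procedure, iterated to a fixed point):
  FIRST(B) = { '(', '*' }

From C → ( ):
  - '(' is a terminal: add '(' and stop
From C → * a:
  - '*' is a terminal: add '*' and stop
From C → ε:
  - ε-production, so ε ∈ FIRST(C)
From C → B +:
  - B is a non-terminal: add FIRST(B) \ {ε} = { '(', '*' }
    B is not nullable, so stop
From C → * B:
  - '*' is a terminal: add '*' and stop

Collecting: FIRST(C) = { '(', '*', ε }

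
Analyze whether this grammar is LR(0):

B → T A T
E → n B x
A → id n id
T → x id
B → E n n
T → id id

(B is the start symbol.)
A grammar is LR(0) if no state in the canonical LR(0) collection has:
  - both a shift item (dot before a terminal) and a complete item (shift-reduce conflict), or
  - two or more complete items (reduce-reduce conflict; the accept item [B' → B .] counts as a complete item here).

Augment with B' → B and build the canonical LR(0) collection (I0 = CLOSURE({[B' → . B]}), then GOTO on every symbol after a dot until no new states appear). It has 18 states:
  I0: { [B → . E n n], [B → . T A T], [B' → . B], [E → . n B x], [T → . id id], [T → . x id] }  — shift
  I1: { [B' → B .] }  — accept
  I2: { [B → E . n n] }  — shift
  I3: { [A → . id n id], [B → T . A T] }  — shift
  I4: { [T → id . id] }  — shift
  I5: { [B → . E n n], [B → . T A T], [E → . n B x], [E → n . B x], [T → . id id], [T → . x id] }  — shift
  I6: { [T → x . id] }  — shift
  I7: { [T → x id .] }  — reduce
  I8: { [E → n B . x] }  — shift
  I9: { [E → n B x .] }  — reduce
  I10: { [T → id id .] }  — reduce
  I11: { [B → T A . T], [T → . id id], [T → . x id] }  — shift
  I12: { [A → id . n id] }  — shift
  I13: { [A → id n . id] }  — shift
  I14: { [A → id n id .] }  — reduce
  I15: { [B → T A T .] }  — reduce
  I16: { [B → E n . n] }  — shift
  I17: { [B → E n n .] }  — reduce

Every state is either a pure shift/goto state or contains exactly one complete item and nothing to shift — no conflicts. The grammar is LR(0).

Answer: Yes, the grammar is LR(0)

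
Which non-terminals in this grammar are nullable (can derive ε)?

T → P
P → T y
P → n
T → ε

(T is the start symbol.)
{ 'T' }

ε-productions: T → ε
So T is immediately nullable.
No further non-terminal can be added: every production for the remaining non-terminals contains a terminal or a non-nullable non-terminal.
Nullable = { 'T' }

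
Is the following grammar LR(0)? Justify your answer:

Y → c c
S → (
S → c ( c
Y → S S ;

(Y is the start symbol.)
Augment with Y' → Y and build the canonical LR(0) collection (I0 = CLOSURE({[Y' → . Y]}), then GOTO on every symbol after a dot until no new states appear). It has 11 states:
  I0: { [S → . (], [S → . c ( c], [Y → . S S ;], [Y → . c c], [Y' → . Y] }  — shift
  I1: { [S → ( .] }  — reduce
  I2: { [S → . (], [S → . c ( c], [Y → S . S ;] }  — shift
  I3: { [Y' → Y .] }  — accept
  I4: { [S → c . ( c], [Y → c . c] }  — shift
  I5: { [S → c ( . c] }  — shift
  I6: { [Y → c c .] }  — reduce
  I7: { [S → c ( c .] }  — reduce
  I8: { [Y → S S . ;] }  — shift
  I9: { [S → c . ( c] }  — shift
  I10: { [Y → S S ; .] }  — reduce

Every state is either a pure shift/goto state or contains exactly one complete item and nothing to shift — no conflicts. The grammar is LR(0).

Answer: Yes, the grammar is LR(0)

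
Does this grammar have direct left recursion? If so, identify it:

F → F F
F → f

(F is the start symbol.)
Direct left recursion occurs when N → N α for some non-terminal N (the right-hand side begins with the left-hand side itself).

F → F F: LEFT RECURSIVE (starts with F)
F → f: starts with f

The grammar has direct left recursion on: F.

Answer: Yes, F is left-recursive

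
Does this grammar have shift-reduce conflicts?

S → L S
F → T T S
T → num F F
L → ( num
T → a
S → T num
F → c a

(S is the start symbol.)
No shift-reduce conflicts

A shift-reduce conflict occurs when an LR(0) state has both:
  - a complete (reduce) item [A → α .] (dot at the end), and
  - a shift item [B → β . c γ] (dot before a terminal).

Augment with S' → S and build the canonical LR(0) collection (I0 = CLOSURE({[S' → . S]}), then GOTO on every symbol after a dot until no new states appear). It has 17 states:
  I0: { [L → . ( num], [S → . L S], [S → . T num], [S' → . S], [T → . a], [T → . num F F] }  — shift
  I1: { [L → ( . num] }  — shift
  I2: { [L → . ( num], [S → . L S], [S → . T num], [S → L . S], [T → . a], [T → . num F F] }  — shift
  I3: { [S' → S .] }  — accept
  I4: { [S → T . num] }  — shift
  I5: { [T → a .] }  — reduce
  I6: { [F → . T T S], [F → . c a], [T → . a], [T → . num F F], [T → num . F F] }  — shift
  I7: { [F → . T T S], [F → . c a], [T → . a], [T → . num F F], [T → num F . F] }  — shift
  I8: { [F → T . T S], [T → . a], [T → . num F F] }  — shift
  I9: { [F → c . a] }  — shift
  I10: { [F → c a .] }  — reduce
  I11: { [F → T T . S], [L → . ( num], [S → . L S], [S → . T num], [T → . a], [T → . num F F] }  — shift
  I12: { [F → T T S .] }  — reduce
  I13: { [T → num F F .] }  — reduce
  I14: { [S → T num .] }  — reduce
  I15: { [S → L S .] }  — reduce
  I16: { [L → ( num .] }  — reduce

No state contains both a complete item and a shift item.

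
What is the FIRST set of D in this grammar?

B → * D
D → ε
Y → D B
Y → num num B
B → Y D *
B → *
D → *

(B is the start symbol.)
From D → ε:
  - ε-production, so ε ∈ FIRST(D)
From D → *:
  - '*' is a terminal: add '*' and stop

Collecting: FIRST(D) = { '*', ε }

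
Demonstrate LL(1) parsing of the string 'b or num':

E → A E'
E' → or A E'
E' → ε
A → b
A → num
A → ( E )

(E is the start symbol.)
Stack is shown with the top on the left.

Stack      Input       Action
-----------------------------
E $        b or num $  output E → A E'
A E' $     b or num $  output A → b
b E' $     b or num $  match 'b'
E' $       or num $    output E' → or A E'
or A E' $  or num $    match 'or'
A E' $     num $       output A → num
num E' $   num $       match 'num'
E' $       $           output E' → ε
$          $           accept

The string is accepted.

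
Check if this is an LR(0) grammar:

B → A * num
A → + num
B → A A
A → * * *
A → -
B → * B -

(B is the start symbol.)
A grammar is LR(0) if no state in the canonical LR(0) collection has:
  - both a shift item (dot before a terminal) and a complete item (shift-reduce conflict), or
  - two or more complete items (reduce-reduce conflict; the accept item [B' → B .] counts as a complete item here).

Augment with B' → B and build the canonical LR(0) collection (I0 = CLOSURE({[B' → . B]}), then GOTO on every symbol after a dot until no new states appear). It has 16 states:
  I0: { [A → . * * *], [A → . + num], [A → . -], [B → . * B -], [B → . A * num], [B → . A A], [B' → . B] }  — shift
  I1: { [A → * . * *], [A → . * * *], [A → . + num], [A → . -], [B → * . B -], [B → . * B -], [B → . A * num], [B → . A A] }  — shift
  I2: { [A → + . num] }  — shift
  I3: { [A → - .] }  — reduce
  I4: { [A → . * * *], [A → . + num], [A → . -], [B → A . * num], [B → A . A] }  — shift
  I5: { [B' → B .] }  — accept
  I6: { [A → * . * *], [B → A * . num] }  — shift
  I7: { [B → A A .] }  — reduce
  I8: { [A → * * . *] }  — shift
  I9: { [B → A * num .] }  — reduce
  I10: { [A → * * * .] }  — reduce
  I11: { [A → + num .] }  — reduce
  I12: { [A → * * . *], [A → * . * *], [A → . * * *], [A → . + num], [A → . -], [B → * . B -], [B → . * B -], [B → . A * num], [B → . A A] }  — shift
  I13: { [B → * B . -] }  — shift
  I14: { [B → * B - .] }  — reduce
  I15: { [A → * * * .], [A → * * . *], [A → * . * *], [A → . * * *], [A → . + num], [A → . -], [B → * . B -], [B → . * B -], [B → . A * num], [B → . A A] }  — shift, reduce

Conflict in state I15:
  Shift-reduce conflict between [A → * * * .] and [A → . * * *]
So the grammar is NOT LR(0).

Answer: No. Shift-reduce conflict between [A → * * * .] and [A → . * * *]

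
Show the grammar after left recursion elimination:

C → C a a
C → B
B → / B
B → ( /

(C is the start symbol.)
C is directly left-recursive. The standard transformation for
  A → A α₁ | ... | A α_m | β₁ | ... | β_n
is
  A  → β₁ A' | ... | β_n A'
  A' → α₁ A' | ... | α_m A' | ε

C → B becomes C → B C'
C → C a a becomes C' → a a C'
Add C' → ε

Productions for other non-terminals are unchanged:
  B → / B
  B → ( /

Resulting grammar:
C → B C'
C' → a a C'
C' → ε
B → / B
B → ( /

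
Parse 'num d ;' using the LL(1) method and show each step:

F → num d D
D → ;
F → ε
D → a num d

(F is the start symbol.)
LL(1) parsing maintains a stack (initially the start symbol over $) and the input. At each step: if the stack top is a terminal, match it against the current input token; if it is a non-terminal N, replace it with the RHS of M[N, lookahead] (the unique production whose predict set contains the lookahead).

Stack is shown with the top on the left.

Stack      Input      Action
----------------------------
F $        num d ; $  output F → num d D
num d D $  num d ; $  match 'num'
d D $      d ; $      match 'd'
D $        ; $        output D → ;
; $        ; $        match ';'
$          $          accept

The string is accepted.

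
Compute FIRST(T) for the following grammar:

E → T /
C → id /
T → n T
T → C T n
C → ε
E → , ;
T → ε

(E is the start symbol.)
FIRST sets of the other non-terminals involved (by the same procedure, iterated to a fixed point):
  FIRST(C) = { 'id', ε }

From T → n T:
  - n is a terminal: add 'n' and stop
From T → C T n:
  - C is a non-terminal: add FIRST(C) \ {ε} = { 'id' }
    C is nullable, so continue to the next symbol
  - T is the symbol being defined: contributes nothing new
    T is nullable, so continue to the next symbol
  - n is a terminal: add 'n' and stop
From T → ε:
  - ε-production, so ε ∈ FIRST(T)

Collecting: FIRST(T) = { 'id', 'n', ε }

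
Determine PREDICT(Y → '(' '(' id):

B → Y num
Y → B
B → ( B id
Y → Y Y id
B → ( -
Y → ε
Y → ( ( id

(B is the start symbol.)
{ '(' }

PREDICT(Y → '(' '(' id) = (FIRST(RHS) \ {ε}) ∪ (FOLLOW(Y) if ε ∈ FIRST(RHS), i.e. RHS ⇒* ε)
FIRST('(' '(' id) = { '(' }
ε ∉ FIRST('(' '(' id), so FOLLOW(Y) is not added.
PREDICT(Y → '(' '(' id) = { '(' }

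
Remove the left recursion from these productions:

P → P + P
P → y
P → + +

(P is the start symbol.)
P is directly left-recursive. The standard transformation for
  A → A α₁ | ... | A α_m | β₁ | ... | β_n
is
  A  → β₁ A' | ... | β_n A'
  A' → α₁ A' | ... | α_m A' | ε

P → y becomes P → y P'
P → + + becomes P → + + P'
P → P + P becomes P' → + P P'
Add P' → ε

Resulting grammar:
P → y P'
P → + + P'
P' → + P P'
P' → ε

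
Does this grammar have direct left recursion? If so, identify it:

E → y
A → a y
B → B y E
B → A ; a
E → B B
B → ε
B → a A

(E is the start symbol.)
E → y: starts with y
A → a y: starts with a
B → B y E: LEFT RECURSIVE (starts with B)
B → A ; a: starts with A
E → B B: starts with B
B → ε: starts with ε
B → a A: starts with a

The grammar has direct left recursion on: B.

Answer: Yes, B is left-recursive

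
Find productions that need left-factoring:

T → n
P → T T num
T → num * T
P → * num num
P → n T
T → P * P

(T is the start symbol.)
No, left-factoring is not needed

Left-factoring is needed when two productions for the same non-terminal
share a common prefix on the right-hand side.

Productions for T:
  T → n
  T → num * T
  T → P * P
Productions for P:
  P → T T num
  P → * num num
  P → n T

No common prefixes found.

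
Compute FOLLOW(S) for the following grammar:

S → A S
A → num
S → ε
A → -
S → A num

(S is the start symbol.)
{ $ }

To compute FOLLOW(S), find every occurrence of S on a right-hand side N → α S β: add FIRST(β) \ {ε}, and if β is empty or nullable also add FOLLOW(N). Iterate to a fixed point.

S is the start symbol, so $ ∈ FOLLOW(S).
In S → A S: S is at the end; this adds FOLLOW(S) to itself — nothing new

Taking the union: FOLLOW(S) = { $ }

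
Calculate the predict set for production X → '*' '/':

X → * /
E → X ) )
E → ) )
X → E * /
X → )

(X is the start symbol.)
PREDICT(X → '*' '/') = (FIRST(RHS) \ {ε}) ∪ (FOLLOW(X) if ε ∈ FIRST(RHS), i.e. RHS ⇒* ε)
FIRST('*' '/') = { '*' }
ε ∉ FIRST('*' '/'), so FOLLOW(X) is not added.
PREDICT(X → '*' '/') = { '*' }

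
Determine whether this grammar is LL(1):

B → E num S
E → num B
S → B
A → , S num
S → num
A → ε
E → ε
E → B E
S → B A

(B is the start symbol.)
No. Predict set conflict for E: { 'num' }

A grammar is LL(1) if for each non-terminal N with multiple productions, the predict sets of those productions are pairwise disjoint, where PREDICT(N → α) = (FIRST(α) \ {ε}) ∪ (FOLLOW(N) if α ⇒* ε).

Relevant sets:
  FIRST(B) = { 'num' }
  FOLLOW(E) = { 'num' }
  FOLLOW(A) = { $, ',', 'num' }

For E:
  PREDICT(E → num B) = { 'num' }
  PREDICT(E → ε) = { 'num' }
  PREDICT(E → B E) = { 'num' }
For S:
  PREDICT(S → B) = { 'num' }
  PREDICT(S → num) = { 'num' }
  PREDICT(S → B A) = { 'num' }
For A:
  PREDICT(A → ',' S num) = { ',' }
  PREDICT(A → ε) = { $, ',', 'num' }
B has a single production, so nothing to check there.

Conflict found: Predict set conflict for E: { 'num' }
The grammar is NOT LL(1).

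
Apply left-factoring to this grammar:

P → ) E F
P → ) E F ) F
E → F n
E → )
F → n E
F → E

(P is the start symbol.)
Left-factoring transforms A → αβ₁ | αβ₂ into A → αA' and A' → β₁ | β₂
(α is the longest common prefix among the alternatives). Repeat until
no nonterminal has two alternatives with a common prefix.

Round 1: P has alternatives sharing prefix ') E F'. Introduce P': P → ) E F P'
  Add: P' → ε
  Add: P' → ) F

No remaining common prefixes — done.

Resulting grammar:
P → ) E F P'
P' → ε
P' → ) F
E → F n
E → )
F → n E
F → E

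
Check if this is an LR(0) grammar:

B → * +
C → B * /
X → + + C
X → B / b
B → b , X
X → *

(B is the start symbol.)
A grammar is LR(0) if no state in the canonical LR(0) collection has:
  - both a shift item (dot before a terminal) and a complete item (shift-reduce conflict), or
  - two or more complete items (reduce-reduce conflict; the accept item [B' → B .] counts as a complete item here).

Augment with B' → B and build the canonical LR(0) collection (I0 = CLOSURE({[B' → . B]}), then GOTO on every symbol after a dot until no new states appear). It has 17 states:
  I0: { [B → . * +], [B → . b , X], [B' → . B] }  — shift
  I1: { [B → * . +] }  — shift
  I2: { [B' → B .] }  — accept
  I3: { [B → b . , X] }  — shift
  I4: { [B → . * +], [B → . b , X], [B → b , . X], [X → . *], [X → . + + C], [X → . B / b] }  — shift
  I5: { [B → * . +], [X → * .] }  — shift, reduce
  I6: { [X → + . + C] }  — shift
  I7: { [X → B . / b] }  — shift
  I8: { [B → b , X .] }  — reduce
  I9: { [X → B / . b] }  — shift
  I10: { [X → B / b .] }  — reduce
  I11: { [B → . * +], [B → . b , X], [C → . B * /], [X → + + . C] }  — shift
  I12: { [C → B . * /] }  — shift
  I13: { [X → + + C .] }  — reduce
  I14: { [C → B * . /] }  — shift
  I15: { [C → B * / .] }  — reduce
  I16: { [B → * + .] }  — reduce

Conflict in state I5:
  Shift-reduce conflict between [X → * .] and [B → * . +]
So the grammar is NOT LR(0).

Answer: No. Shift-reduce conflict between [X → * .] and [B → * . +]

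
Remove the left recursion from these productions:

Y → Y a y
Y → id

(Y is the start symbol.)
Y is directly left-recursive. The standard transformation for
  A → A α₁ | ... | A α_m | β₁ | ... | β_n
is
  A  → β₁ A' | ... | β_n A'
  A' → α₁ A' | ... | α_m A' | ε

Y → id becomes Y → id Y'
Y → Y a y becomes Y' → a y Y'
Add Y' → ε

Resulting grammar:
Y → id Y'
Y' → a y Y'
Y' → ε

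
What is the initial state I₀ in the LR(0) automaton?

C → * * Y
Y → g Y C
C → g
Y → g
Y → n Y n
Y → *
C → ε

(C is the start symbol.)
First, augment the grammar with C' → C
I₀ = CLOSURE({ [C' → . C] }):
  [C' → . C] has the dot before C: add [C → . * * Y], [C → . g], [C → .]
No further items can be added.

I₀ = { [C → . * * Y], [C → . g], [C → .], [C' → . C] }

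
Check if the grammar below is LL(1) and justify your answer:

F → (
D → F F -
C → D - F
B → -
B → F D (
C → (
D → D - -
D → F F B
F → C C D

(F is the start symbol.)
Relevant sets:
  FIRST(C) = { '(' }
  FIRST(F) = { '(' }
  FIRST(D) = { '(' }

For F:
  PREDICT(F → '(') = { '(' }
  PREDICT(F → C C D) = { '(' }
For D:
  PREDICT(D → F F '-') = { '(' }
  PREDICT(D → D '-' '-') = { '(' }
  PREDICT(D → F F B) = { '(' }
For C:
  PREDICT(C → D '-' F) = { '(' }
  PREDICT(C → '(') = { '(' }
For B:
  PREDICT(B → '-') = { '-' }
  PREDICT(B → F D '(') = { '(' }

Conflict found: Predict set conflict for F: { '(' }
The grammar is NOT LL(1).

Answer: No. Predict set conflict for F: { '(' }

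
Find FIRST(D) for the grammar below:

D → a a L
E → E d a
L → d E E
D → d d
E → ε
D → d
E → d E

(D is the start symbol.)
{ 'a', 'd' }

To compute FIRST(D), examine every production with D on the left-hand side, reading each right-hand side left to right until a non-nullable symbol is reached.

From D → a a L:
  - a is a terminal: add 'a' and stop
From D → d d:
  - d is a terminal: add 'd' and stop
From D → d:
  - d is a terminal: add 'd' and stop

Collecting: FIRST(D) = { 'a', 'd' }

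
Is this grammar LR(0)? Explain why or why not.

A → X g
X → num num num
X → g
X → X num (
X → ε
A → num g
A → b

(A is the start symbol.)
No. Shift-reduce conflict between [X → .] and [A → . b]

Augment with A' → A and build the canonical LR(0) collection (I0 = CLOSURE({[A' → . A]}), then GOTO on every symbol after a dot until no new states appear). It has 12 states:
  I0: { [A → . X g], [A → . b], [A → . num g], [A' → . A], [X → . X num (], [X → . g], [X → . num num num], [X → .] }  — shift, reduce
  I1: { [A' → A .] }  — accept
  I2: { [A → X . g], [X → X . num (] }  — shift
  I3: { [A → b .] }  — reduce
  I4: { [X → g .] }  — reduce
  I5: { [A → num . g], [X → num . num num] }  — shift
  I6: { [A → num g .] }  — reduce
  I7: { [X → num num . num] }  — shift
  I8: { [X → num num num .] }  — reduce
  I9: { [A → X g .] }  — reduce
  I10: { [X → X num . (] }  — shift
  I11: { [X → X num ( .] }  — reduce

Conflict in state I0:
  Shift-reduce conflict between [X → .] and [A → . b]
So the grammar is NOT LR(0).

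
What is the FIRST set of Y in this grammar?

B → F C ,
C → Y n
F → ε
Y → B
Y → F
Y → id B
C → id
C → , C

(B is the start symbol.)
To compute FIRST(Y), examine every production with Y on the left-hand side, reading each right-hand side left to right until a non-nullable symbol is reached.

FIRST sets of the other non-terminals involved (by the same procedure, iterated to a fixed point):
  FIRST(B) = { ',', 'id', 'n' }
  FIRST(F) = { ε }

From Y → B:
  - B is a non-terminal: add FIRST(B) \ {ε} = { ',', 'id', 'n' }
    B is not nullable, so stop
From Y → F:
  - F is a non-terminal: add FIRST(F) \ {ε} = { }
    F is nullable and nothing follows, so the whole right-hand side can vanish: ε ∈ FIRST(Y)
From Y → id B:
  - id is a terminal: add 'id' and stop

Collecting: FIRST(Y) = { ',', 'id', 'n', ε }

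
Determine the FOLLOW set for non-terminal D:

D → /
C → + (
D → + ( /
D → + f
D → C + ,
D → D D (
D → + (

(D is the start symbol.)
{ $, '(', '+', '/' }

D is the start symbol, so $ ∈ FOLLOW(D).
In D → D D (: D is followed by D '(', add FIRST(D '(') \ {ε} = { '+', '/' }
In D → D D (: D is followed by '(', add FIRST('(') \ {ε} = { '(' }

Taking the union: FOLLOW(D) = { $, '(', '+', '/' }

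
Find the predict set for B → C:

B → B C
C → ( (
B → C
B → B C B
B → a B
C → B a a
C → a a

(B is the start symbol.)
PREDICT(B → C) = (FIRST(RHS) \ {ε}) ∪ (FOLLOW(B) if ε ∈ FIRST(RHS), i.e. RHS ⇒* ε)
FIRST(C) = { '(', 'a' }
FIRST(C) = { '(', 'a' }
ε ∉ FIRST(C), so FOLLOW(B) is not added.
PREDICT(B → C) = { '(', 'a' }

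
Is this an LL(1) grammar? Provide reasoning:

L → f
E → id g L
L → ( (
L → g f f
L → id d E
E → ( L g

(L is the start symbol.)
A grammar is LL(1) if for each non-terminal N with multiple productions, the predict sets of those productions are pairwise disjoint, where PREDICT(N → α) = (FIRST(α) \ {ε}) ∪ (FOLLOW(N) if α ⇒* ε).

For L:
  PREDICT(L → f) = { 'f' }
  PREDICT(L → '(' '(') = { '(' }
  PREDICT(L → g f f) = { 'g' }
  PREDICT(L → id d E) = { 'id' }
For E:
  PREDICT(E → id g L) = { 'id' }
  PREDICT(E → '(' L g) = { '(' }

All predict sets are disjoint. The grammar IS LL(1).

Answer: Yes, the grammar is LL(1).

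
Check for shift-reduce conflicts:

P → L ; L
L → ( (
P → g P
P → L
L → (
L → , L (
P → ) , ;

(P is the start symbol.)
A shift-reduce conflict occurs when an LR(0) state has both:
  - a complete (reduce) item [A → α .] (dot at the end), and
  - a shift item [B → β . c γ] (dot before a terminal).

Augment with P' → P and build the canonical LR(0) collection (I0 = CLOSURE({[P' → . P]}), then GOTO on every symbol after a dot until no new states appear). It has 15 states:
  I0: { [L → . ( (], [L → . (], [L → . , L (], [P → . ) , ;], [P → . L ; L], [P → . L], [P → . g P], [P' → . P] }  — shift
  I1: { [L → ( . (], [L → ( .] }  — shift, reduce
  I2: { [P → ) . , ;] }  — shift
  I3: { [L → , . L (], [L → . ( (], [L → . (], [L → . , L (] }  — shift
  I4: { [P → L . ; L], [P → L .] }  — shift, reduce
  I5: { [P' → P .] }  — accept
  I6: { [L → . ( (], [L → . (], [L → . , L (], [P → . ) , ;], [P → . L ; L], [P → . L], [P → . g P], [P → g . P] }  — shift
  I7: { [P → g P .] }  — reduce
  I8: { [L → . ( (], [L → . (], [L → . , L (], [P → L ; . L] }  — shift
  I9: { [P → L ; L .] }  — reduce
  I10: { [L → , L . (] }  — shift
  I11: { [L → , L ( .] }  — reduce
  I12: { [P → ) , . ;] }  — shift
  I13: { [P → ) , ; .] }  — reduce
  I14: { [L → ( ( .] }  — reduce

I1 contains reduce item [L → ( .] and shift item [L → ( . (] — shift-reduce conflict.
I4 contains reduce item [P → L .] and shift item [P → L . ; L] — shift-reduce conflict.

Answer: Yes — I1: [L → ( .] vs [L → ( . (]; I4: [P → L .] vs [P → L . ; L]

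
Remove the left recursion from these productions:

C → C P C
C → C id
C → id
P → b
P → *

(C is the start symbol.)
C → id C'
C' → P C C'
C' → id C'
C' → ε
P → b
P → *

C is directly left-recursive. The standard transformation for
  A → A α₁ | ... | A α_m | β₁ | ... | β_n
is
  A  → β₁ A' | ... | β_n A'
  A' → α₁ A' | ... | α_m A' | ε

C → id becomes C → id C'
C → C P C becomes C' → P C C'
C → C id becomes C' → id C'
Add C' → ε

Productions for other non-terminals are unchanged:
  P → b
  P → *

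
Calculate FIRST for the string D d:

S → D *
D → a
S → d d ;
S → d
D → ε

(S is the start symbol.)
FIRST sets of the non-terminals involved (from the grammar, by fixed-point iteration):
  FIRST(D) = { 'a', ε }

To compute FIRST(D d), process the symbols left to right:
Symbol D is a non-terminal. Add FIRST(D) \ {ε} = { 'a' }
D is nullable (ε ∈ FIRST(D)), continue to the next symbol.
Symbol d is a terminal. Add 'd' and stop.
FIRST(D d) = { 'a', 'd' }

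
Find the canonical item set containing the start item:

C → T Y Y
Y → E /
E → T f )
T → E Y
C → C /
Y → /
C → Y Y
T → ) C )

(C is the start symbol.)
First, augment the grammar with C' → C
I₀ = CLOSURE({ [C' → . C] }):
  [C' → . C] has the dot before C: add [C → . T Y Y], [C → . C /], [C → . Y Y]
  [C → . T Y Y] has the dot before T: add [T → . E Y], [T → . ) C )]
  [C → . Y Y] has the dot before Y: add [Y → . E /], [Y → . /]
  [T → . E Y] has the dot before E: add [E → . T f )]
No further items can be added.

I₀ = { [C → . C /], [C → . T Y Y], [C → . Y Y], [C' → . C], [E → . T f )], [T → . ) C )], [T → . E Y], [Y → . /], [Y → . E /] }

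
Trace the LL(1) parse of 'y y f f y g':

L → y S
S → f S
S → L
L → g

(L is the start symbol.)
LL(1) parsing maintains a stack (initially the start symbol over $) and the input. At each step: if the stack top is a terminal, match it against the current input token; if it is a non-terminal N, replace it with the RHS of M[N, lookahead] (the unique production whose predict set contains the lookahead).

Stack is shown with the top on the left.

Stack  Input          Action
----------------------------
L $    y y f f y g $  output L → y S
y S $  y y f f y g $  match 'y'
S $    y f f y g $    output S → L
L $    y f f y g $    output L → y S
y S $  y f f y g $    match 'y'
S $    f f y g $      output S → f S
f S $  f f y g $      match 'f'
S $    f y g $        output S → f S
f S $  f y g $        match 'f'
S $    y g $          output S → L
L $    y g $          output L → y S
y S $  y g $          match 'y'
S $    g $            output S → L
L $    g $            output L → g
g $    g $            match 'g'
$      $              accept

The string is accepted.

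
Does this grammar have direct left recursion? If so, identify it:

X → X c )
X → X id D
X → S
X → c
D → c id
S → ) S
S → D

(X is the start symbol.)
Yes, X is left-recursive

Direct left recursion occurs when N → N α for some non-terminal N (the right-hand side begins with the left-hand side itself).

X → X c ): LEFT RECURSIVE (starts with X)
X → X id D: LEFT RECURSIVE (starts with X)
X → S: starts with S
X → c: starts with c
D → c id: starts with c
S → ) S: starts with ')'
S → D: starts with D

The grammar has direct left recursion on: X.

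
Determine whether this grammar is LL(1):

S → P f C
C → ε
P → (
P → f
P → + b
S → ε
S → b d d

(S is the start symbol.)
Relevant sets:
  FIRST(P) = { '(', '+', 'f' }
  FOLLOW(S) = { $ }

For S:
  PREDICT(S → P f C) = { '(', '+', 'f' }
  PREDICT(S → ε) = { $ }
  PREDICT(S → b d d) = { 'b' }
For P:
  PREDICT(P → '(') = { '(' }
  PREDICT(P → f) = { 'f' }
  PREDICT(P → '+' b) = { '+' }
C has a single production, so nothing to check there.

All predict sets are disjoint. The grammar IS LL(1).

Answer: Yes, the grammar is LL(1).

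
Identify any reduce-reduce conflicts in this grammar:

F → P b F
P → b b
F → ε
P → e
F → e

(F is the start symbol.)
A reduce-reduce conflict occurs when an LR(0) state has two complete items [A → α .] and [B → β .] — both call for a reduction, and with no lookahead the parser cannot choose between them.

Augment with F' → F and build the canonical LR(0) collection (I0 = CLOSURE({[F' → . F]}), then GOTO on every symbol after a dot until no new states appear). It has 8 states:
  I0: { [F → . P b F], [F → . e], [F → .], [F' → . F], [P → . b b], [P → . e] }  — shift, reduce
  I1: { [F' → F .] }  — accept
  I2: { [F → P . b F] }  — shift
  I3: { [P → b . b] }  — shift
  I4: { [F → e .], [P → e .] }  — 2 reduces
  I5: { [P → b b .] }  — reduce
  I6: { [F → . P b F], [F → . e], [F → .], [F → P b . F], [P → . b b], [P → . e] }  — shift, reduce
  I7: { [F → P b F .] }  — reduce

I4 contains complete items [F → e .], [P → e .] — reduce-reduce conflict.

Answer: Yes — I4: [F → e .] vs [P → e .]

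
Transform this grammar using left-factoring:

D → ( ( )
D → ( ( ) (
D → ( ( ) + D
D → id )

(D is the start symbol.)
Left-factoring transforms A → αβ₁ | αβ₂ into A → αA' and A' → β₁ | β₂
(α is the longest common prefix among the alternatives). Repeat until
no nonterminal has two alternatives with a common prefix.

Round 1: D has alternatives sharing prefix '( ( )'. Introduce D': D → ( ( ) D'
  Add: D' → ε
  Add: D' → (
  Add: D' → + D

No remaining common prefixes — done.

Resulting grammar:
D → ( ( ) D'
D' → ε
D' → (
D' → + D
D → id )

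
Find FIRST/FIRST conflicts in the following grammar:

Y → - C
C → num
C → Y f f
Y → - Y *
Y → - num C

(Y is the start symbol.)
A FIRST/FIRST conflict occurs when two productions N → α and N → β for the same non-terminal have FIRST(α) ∩ FIRST(β) ≠ ∅ (with ε ∈ FIRST of a nullable right-hand side, so two nullable alternatives also conflict).

FIRST sets of the non-terminals at (or reachable through a nullable prefix from) the front of some alternative:
  FIRST(Y) = { '-' }

Productions for Y:
  Y → - C: FIRST = { '-' }
  Y → - Y *: FIRST = { '-' }
  Y → - num C: FIRST = { '-' }
Productions for C:
  C → num: FIRST = { 'num' }
  C → Y f f: FIRST = { '-' }

Conflict for Y: Y → - C and Y → - Y *
  Overlap: { '-' }
Conflict for Y: Y → - C and Y → - num C
  Overlap: { '-' }
Conflict for Y: Y → - Y * and Y → - num C
  Overlap: { '-' }

Answer: Yes. Y → '-' C / Y → '-' Y '*' on { '-' }; Y → '-' C / Y → '-' num C on { '-' }; Y → '-' Y '*' / Y → '-' num C on { '-' }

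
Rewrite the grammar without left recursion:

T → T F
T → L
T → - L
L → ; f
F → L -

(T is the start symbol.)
T is directly left-recursive. The standard transformation for
  A → A α₁ | ... | A α_m | β₁ | ... | β_n
is
  A  → β₁ A' | ... | β_n A'
  A' → α₁ A' | ... | α_m A' | ε

T → L becomes T → L T'
T → - L becomes T → - L T'
T → T F becomes T' → F T'
Add T' → ε

Productions for other non-terminals are unchanged:
  L → ; f
  F → L -

Resulting grammar:
T → L T'
T → - L T'
T' → F T'
T' → ε
L → ; f
F → L -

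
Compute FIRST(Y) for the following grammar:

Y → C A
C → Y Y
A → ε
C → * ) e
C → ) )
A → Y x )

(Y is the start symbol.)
To compute FIRST(Y), examine every production with Y on the left-hand side, reading each right-hand side left to right until a non-nullable symbol is reached.

FIRST sets of the other non-terminals involved (by the same procedure, iterated to a fixed point):
  FIRST(C) = { ')', '*' }

From Y → C A:
  - C is a non-terminal: add FIRST(C) \ {ε} = { ')', '*' }
    C is not nullable, so stop

Collecting: FIRST(Y) = { ')', '*' }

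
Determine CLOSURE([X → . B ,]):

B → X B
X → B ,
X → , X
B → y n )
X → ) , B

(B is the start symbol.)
{ [B → . X B], [B → . y n )], [X → . ) , B], [X → . , X], [X → . B ,] }

Start with: [X → . B ,]
  [X → . B ,] has the dot before B: add [B → . X B], [B → . y n )]
  [B → . X B] has the dot before X: add [X → . , X], [X → . ) , B]
No further items can be added.

CLOSURE = { [B → . X B], [B → . y n )], [X → . ) , B], [X → . , X], [X → . B ,] }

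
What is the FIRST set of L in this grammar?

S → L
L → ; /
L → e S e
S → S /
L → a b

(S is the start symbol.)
From L → ; /:
  - ';' is a terminal: add ';' and stop
From L → e S e:
  - e is a terminal: add 'e' and stop
From L → a b:
  - a is a terminal: add 'a' and stop

Collecting: FIRST(L) = { ';', 'a', 'e' }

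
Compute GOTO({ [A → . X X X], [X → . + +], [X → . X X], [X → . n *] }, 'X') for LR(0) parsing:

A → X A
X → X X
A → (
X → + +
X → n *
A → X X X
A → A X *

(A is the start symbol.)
GOTO(I, 'X') = CLOSURE({ [A → αX.β] : [A → α.Xβ] ∈ I, X = 'X' })

Items with dot before 'X', with the dot advanced:
  [A → . X X X] → [A → X . X X]
  [X → . X X] → [X → X . X]
Closure of the advanced items:
  [A → X . X X] has the dot before X: add [X → . X X], [X → . + +], [X → . n *]

GOTO = { [A → X . X X], [X → . + +], [X → . X X], [X → . n *], [X → X . X] }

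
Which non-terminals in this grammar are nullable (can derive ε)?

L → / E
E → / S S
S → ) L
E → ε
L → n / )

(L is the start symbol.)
{ 'E' }

A non-terminal is nullable if it can derive ε (the empty string): either it has an ε-production, or it has a production whose right-hand side consists entirely of nullable non-terminals.

ε-productions: E → ε
So E is immediately nullable.
No further non-terminal can be added: every production for the remaining non-terminals contains a terminal or a non-nullable non-terminal.
Nullable = { 'E' }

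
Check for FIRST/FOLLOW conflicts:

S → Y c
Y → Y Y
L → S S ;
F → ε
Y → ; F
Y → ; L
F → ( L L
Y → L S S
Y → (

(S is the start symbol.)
A FIRST/FOLLOW conflict occurs when a non-terminal N has a nullable alternative N → β (β ⇒* ε) and another alternative N → α with FIRST(α) ∩ FOLLOW(N) ≠ ∅: on such a lookahead the parser cannot decide between expanding α and letting N vanish via β.

Nullable non-terminals: F.

F: nullable alternative(s) F → ε; FOLLOW(F) = { '(', ';', 'c' }
  F → ε: FIRST \ {ε} = { } — this is the only nullable alternative, skip
  F → ( L L: FIRST \ {ε} = { '(' } — overlaps FOLLOW(F) on { '(' }: CONFLICT

L, S, Y have no nullable alternative, so no FIRST/FOLLOW check is needed there.

So the grammar has 1 FIRST/FOLLOW conflict (marked CONFLICT above).

Answer: Yes. F → '(' L L with FOLLOW(F) on { '(' }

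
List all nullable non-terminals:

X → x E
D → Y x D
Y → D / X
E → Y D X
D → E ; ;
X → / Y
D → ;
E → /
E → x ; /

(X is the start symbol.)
A non-terminal is nullable if it can derive ε (the empty string): either it has an ε-production, or it has a production whose right-hand side consists entirely of nullable non-terminals.

There are no ε-productions, so no non-terminal can derive ε.
No non-terminals are nullable.

Answer: None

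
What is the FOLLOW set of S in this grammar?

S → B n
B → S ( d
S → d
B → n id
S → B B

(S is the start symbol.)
{ $, '(' }

To compute FOLLOW(S), find every occurrence of S on a right-hand side N → α S β: add FIRST(β) \ {ε}, and if β is empty or nullable also add FOLLOW(N). Iterate to a fixed point.

S is the start symbol, so $ ∈ FOLLOW(S).
In B → S ( d: S is followed by '(' d, add FIRST('(' d) \ {ε} = { '(' }

Taking the union: FOLLOW(S) = { $, '(' }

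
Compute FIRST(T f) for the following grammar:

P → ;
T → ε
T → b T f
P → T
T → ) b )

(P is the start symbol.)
FIRST sets of the non-terminals involved (from the grammar, by fixed-point iteration):
  FIRST(T) = { ')', 'b', ε }

To compute FIRST(T f), process the symbols left to right:
Symbol T is a non-terminal. Add FIRST(T) \ {ε} = { ')', 'b' }
T is nullable (ε ∈ FIRST(T)), continue to the next symbol.
Symbol f is a terminal. Add 'f' and stop.
FIRST(T f) = { ')', 'b', 'f' }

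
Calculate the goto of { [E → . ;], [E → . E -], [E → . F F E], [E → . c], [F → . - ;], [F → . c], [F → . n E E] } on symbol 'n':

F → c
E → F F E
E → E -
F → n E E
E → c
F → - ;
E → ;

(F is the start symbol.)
GOTO(I, 'n') = CLOSURE({ [A → αX.β] : [A → α.Xβ] ∈ I, X = 'n' })

Items with dot before 'n', with the dot advanced:
  [F → . n E E] → [F → n . E E]
Closure of the advanced items:
  [F → n . E E] has the dot before E: add [E → . F F E], [E → . E -], [E → . c], [E → . ;]
  [E → . F F E] has the dot before F: add [F → . c], [F → . n E E], [F → . - ;]

GOTO = { [E → . ;], [E → . E -], [E → . F F E], [E → . c], [F → . - ;], [F → . c], [F → . n E E], [F → n . E E] }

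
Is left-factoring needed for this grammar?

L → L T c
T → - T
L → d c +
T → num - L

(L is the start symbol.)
No, left-factoring is not needed

Left-factoring is needed when two productions for the same non-terminal
share a common prefix on the right-hand side.

Productions for L:
  L → L T c
  L → d c +
Productions for T:
  T → - T
  T → num - L

No common prefixes found.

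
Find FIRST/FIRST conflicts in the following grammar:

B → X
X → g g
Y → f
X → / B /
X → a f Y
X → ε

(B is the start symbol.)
No FIRST/FIRST conflicts.

Productions for X:
  X → g g: FIRST = { 'g' }
  X → / B /: FIRST = { '/' }
  X → a f Y: FIRST = { 'a' }
  X → ε: FIRST = { ε }
B, Y have only one production, so no FIRST/FIRST conflict is possible there.

All alternatives of each non-terminal have pairwise disjoint FIRST sets.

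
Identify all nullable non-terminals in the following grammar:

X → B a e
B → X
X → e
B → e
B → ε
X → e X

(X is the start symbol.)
A non-terminal is nullable if it can derive ε (the empty string): either it has an ε-production, or it has a production whose right-hand side consists entirely of nullable non-terminals.

ε-productions: B → ε
So B is immediately nullable.
No further non-terminal can be added: every production for the remaining non-terminals contains a terminal or a non-nullable non-terminal.
Nullable = { 'B' }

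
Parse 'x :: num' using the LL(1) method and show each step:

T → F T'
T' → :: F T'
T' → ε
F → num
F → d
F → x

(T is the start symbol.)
Stack is shown with the top on the left.

Stack      Input       Action
-----------------------------
T $        x :: num $  output T → F T'
F T' $     x :: num $  output F → x
x T' $     x :: num $  match 'x'
T' $       :: num $    output T' → :: F T'
:: F T' $  :: num $    match '::'
F T' $     num $       output F → num
num T' $   num $       match 'num'
T' $       $           output T' → ε
$          $           accept

The string is accepted.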